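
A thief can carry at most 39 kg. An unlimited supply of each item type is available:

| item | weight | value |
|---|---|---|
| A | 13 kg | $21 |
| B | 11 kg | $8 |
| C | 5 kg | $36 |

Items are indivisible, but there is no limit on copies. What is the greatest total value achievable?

Best value-per-unit is C at 36/5, and filling with it alone uses weight 7×5=35. No mix of the others beats 7×36 = 252.

$252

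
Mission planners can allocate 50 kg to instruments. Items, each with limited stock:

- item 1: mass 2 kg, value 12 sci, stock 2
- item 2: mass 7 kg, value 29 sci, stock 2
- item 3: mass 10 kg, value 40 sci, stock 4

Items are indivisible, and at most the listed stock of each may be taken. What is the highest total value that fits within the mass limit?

Top feasible selections:
- 2×item 1 + 2×item 2 + 3×item 3: mass 48, value 202
- 1×item 1 + 1×item 2 + 4×item 3: mass 49, value 201
- 1×item 1 + 2×item 2 + 3×item 3: mass 46, value 190
Best: 202 sci.

202 sci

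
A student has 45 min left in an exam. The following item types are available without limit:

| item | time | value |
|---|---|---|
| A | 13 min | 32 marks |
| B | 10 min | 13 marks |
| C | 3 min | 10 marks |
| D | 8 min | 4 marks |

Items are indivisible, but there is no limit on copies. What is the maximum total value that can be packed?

150 marks

Best value-per-unit is C at 10/3, and filling with it alone uses time 15×3=45. No mix of the others beats 15×10 = 150.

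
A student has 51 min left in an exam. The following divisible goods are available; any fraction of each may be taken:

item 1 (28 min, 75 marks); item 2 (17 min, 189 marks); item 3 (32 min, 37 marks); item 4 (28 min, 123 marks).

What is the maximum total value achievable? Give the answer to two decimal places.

328.07

Take in order of value per unit:
- item 2 (189/17 per unit): all 17 → value 189, running total 189.00
- item 4 (123/28 per unit): all 28 → value 123, running total 312.00
- item 1 (75/28 per unit): 6 of 28 → value 6×75/28 = 16.0714, running total 328.07
Total 328.07.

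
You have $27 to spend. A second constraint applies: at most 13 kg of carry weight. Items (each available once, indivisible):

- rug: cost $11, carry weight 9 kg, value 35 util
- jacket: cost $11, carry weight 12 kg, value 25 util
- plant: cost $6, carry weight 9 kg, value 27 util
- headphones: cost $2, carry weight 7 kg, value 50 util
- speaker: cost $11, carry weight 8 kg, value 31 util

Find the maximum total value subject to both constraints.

50 util

Feasible sets respecting both limits:
- headphones: cost 2, carry weight 7, value 50
- rug: cost 11, carry weight 9, value 35
- speaker: cost 11, carry weight 8, value 31
Best: 50 util.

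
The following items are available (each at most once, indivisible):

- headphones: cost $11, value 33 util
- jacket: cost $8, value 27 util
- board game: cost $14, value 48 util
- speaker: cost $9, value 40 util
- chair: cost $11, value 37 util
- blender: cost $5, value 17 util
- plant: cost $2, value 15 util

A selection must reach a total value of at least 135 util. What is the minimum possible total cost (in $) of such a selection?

35

Subsets with value ≥ 135, sorted by total cost:
- jacket+speaker+chair+blender+plant: cost 35, value 136
- board game+speaker+chair+plant: cost 36, value 140
- headphones+board game+speaker+plant: cost 36, value 136
- jacket+board game+speaker+blender+plant: cost 38, value 147
Minimum cost: 35 $.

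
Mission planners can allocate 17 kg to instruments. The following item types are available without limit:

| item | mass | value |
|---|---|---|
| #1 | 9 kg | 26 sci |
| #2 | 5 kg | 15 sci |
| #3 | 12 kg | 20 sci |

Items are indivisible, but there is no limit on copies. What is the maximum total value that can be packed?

45 sci

Best value-per-unit is #2 at 15/5, and filling with it alone uses mass 3×5=15. No mix of the others beats 3×15 = 45.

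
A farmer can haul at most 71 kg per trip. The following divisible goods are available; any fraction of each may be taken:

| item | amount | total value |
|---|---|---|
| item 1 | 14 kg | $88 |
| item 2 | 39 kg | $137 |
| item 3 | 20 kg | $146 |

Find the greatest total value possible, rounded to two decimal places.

Take in order of value per unit:
- item 3 (146/20 per unit): all 20 → value 146, running total 146.00
- item 1 (88/14 per unit): all 14 → value 88, running total 234.00
- item 2 (137/39 per unit): 37 of 39 → value 37×137/39 = 129.9744, running total 363.97
Total 363.97.

363.97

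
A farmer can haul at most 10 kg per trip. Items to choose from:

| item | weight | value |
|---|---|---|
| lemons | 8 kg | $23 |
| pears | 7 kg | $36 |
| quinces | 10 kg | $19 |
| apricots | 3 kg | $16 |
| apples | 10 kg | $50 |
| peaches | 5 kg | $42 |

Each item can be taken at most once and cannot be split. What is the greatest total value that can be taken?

$58

This is a 0/1 knapsack; check combinations near the capacity.
- apricots+peaches: weight 3+5=8, value 16+42=58
- pears+apricots: weight 7+3=10, value 36+16=52
- apples: weight 10, value 50
Best: $58.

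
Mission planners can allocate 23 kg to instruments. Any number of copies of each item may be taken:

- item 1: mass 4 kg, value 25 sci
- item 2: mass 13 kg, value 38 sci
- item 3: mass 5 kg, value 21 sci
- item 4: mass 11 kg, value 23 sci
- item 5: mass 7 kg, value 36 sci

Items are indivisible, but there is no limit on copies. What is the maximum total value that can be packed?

136 sci

Best value-per-unit is item 1 at 25/4; filling with it alone gives 5×25 = 125.
Optimal mix: 4×item 1 + 1×item 5 → mass 23, value 136.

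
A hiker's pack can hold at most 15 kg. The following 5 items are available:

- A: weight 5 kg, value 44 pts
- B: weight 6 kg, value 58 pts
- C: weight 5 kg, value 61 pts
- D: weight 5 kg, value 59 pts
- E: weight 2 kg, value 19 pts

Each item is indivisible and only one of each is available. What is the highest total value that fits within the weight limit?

Check high-value combinations within 15 kg:
- A+C+D: weight 5+5+5=15, value 44+61+59=164
- C+D+E: weight 5+5+2=12, value 61+59+19=139
- B+C+E: weight 6+5+2=13, value 58+61+19=138
Best: 164 pts.

164 pts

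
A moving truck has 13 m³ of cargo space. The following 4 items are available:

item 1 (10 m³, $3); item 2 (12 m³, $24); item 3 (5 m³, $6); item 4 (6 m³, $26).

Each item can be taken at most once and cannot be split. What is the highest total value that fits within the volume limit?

$32

Check high-value combinations within 13 m³:
- item 3+item 4: volume 5+6=11, value 6+26=32
- item 4: volume 6, value 26
- item 2: volume 12, value 24
- item 3: volume 5, value 6
Best: $32.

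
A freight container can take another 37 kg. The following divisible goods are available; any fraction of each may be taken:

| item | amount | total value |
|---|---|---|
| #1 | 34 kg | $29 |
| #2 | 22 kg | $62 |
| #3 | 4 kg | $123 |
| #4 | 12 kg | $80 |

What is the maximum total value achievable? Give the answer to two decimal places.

262.18

Take in order of value per unit:
- #3 (123/4 per unit): all 4 → value 123, running total 123.00
- #4 (80/12 per unit): all 12 → value 80, running total 203.00
- #2 (62/22 per unit): 21 of 22 → value 21×62/22 = 59.1818, running total 262.18
Total 262.18.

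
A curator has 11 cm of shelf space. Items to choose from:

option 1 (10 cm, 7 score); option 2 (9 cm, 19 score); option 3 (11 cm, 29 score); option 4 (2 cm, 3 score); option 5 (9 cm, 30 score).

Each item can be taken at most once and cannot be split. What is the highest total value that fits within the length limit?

Check high-value combinations within 11 cm:
- option 4+option 5: length 2+9=11, value 3+30=33
- option 5: length 9, value 30
- option 3: length 11, value 29
- option 2+option 4: length 9+2=11, value 19+3=22
Best: 33 score.

33 score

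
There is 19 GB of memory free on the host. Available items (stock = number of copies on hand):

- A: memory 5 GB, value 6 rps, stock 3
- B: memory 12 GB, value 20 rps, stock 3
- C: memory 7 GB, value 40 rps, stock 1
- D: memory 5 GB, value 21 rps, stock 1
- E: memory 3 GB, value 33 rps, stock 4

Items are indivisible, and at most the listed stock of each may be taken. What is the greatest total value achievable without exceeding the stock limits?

Best selections within memory 19 and stock limits:
- 1×C + 4×E: memory 19, value 172
- 1×D + 4×E: memory 17, value 153
- 1×C + 3×E: memory 16, value 139
- 1×A + 4×E: memory 17, value 138
Best: 172 rps.

172 rps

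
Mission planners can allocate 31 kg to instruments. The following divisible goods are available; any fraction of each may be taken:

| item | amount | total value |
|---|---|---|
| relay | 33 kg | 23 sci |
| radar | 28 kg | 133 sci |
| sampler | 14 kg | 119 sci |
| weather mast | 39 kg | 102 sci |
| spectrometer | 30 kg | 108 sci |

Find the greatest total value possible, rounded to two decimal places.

199.75

Take in order of value per unit:
- sampler (119/14 per unit): all 14 → value 119, running total 119.00
- radar (133/28 per unit): 17 of 28 → value 17×133/28 = 80.7500, running total 199.75
Total 199.75.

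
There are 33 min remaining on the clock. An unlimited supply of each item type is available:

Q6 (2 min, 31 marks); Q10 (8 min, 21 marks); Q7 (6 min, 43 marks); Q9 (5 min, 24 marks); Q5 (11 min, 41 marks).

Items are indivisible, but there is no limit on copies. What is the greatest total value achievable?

Best value-per-unit is Q6 at 31/2, and filling with it alone uses time 16×2=32. No mix of the others beats 16×31 = 496.

496 marks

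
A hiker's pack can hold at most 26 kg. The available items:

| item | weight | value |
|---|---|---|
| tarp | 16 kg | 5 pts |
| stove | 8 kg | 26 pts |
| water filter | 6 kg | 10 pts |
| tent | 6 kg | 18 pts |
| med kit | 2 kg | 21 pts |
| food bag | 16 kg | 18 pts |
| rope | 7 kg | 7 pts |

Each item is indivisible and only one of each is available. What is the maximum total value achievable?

Check high-value combinations within 26 kg:
- stove+water filter+tent+med kit: weight 8+6+6+2=22, value 26+10+18+21=75
- stove+tent+med kit+rope: weight 8+6+2+7=23, value 26+18+21+7=72
- stove+tent+med kit: weight 8+6+2=16, value 26+18+21=65
Best: 75 pts.

75 pts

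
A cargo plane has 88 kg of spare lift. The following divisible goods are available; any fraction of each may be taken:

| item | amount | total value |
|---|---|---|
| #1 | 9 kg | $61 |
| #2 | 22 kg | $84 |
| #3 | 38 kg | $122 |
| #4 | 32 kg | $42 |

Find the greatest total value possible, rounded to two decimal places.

291.94

Take in order of value per unit:
- #1 (61/9 per unit): all 9 → value 61, running total 61.00
- #2 (84/22 per unit): all 22 → value 84, running total 145.00
- #3 (122/38 per unit): all 38 → value 122, running total 267.00
- #4 (42/32 per unit): 19 of 32 → value 19×42/32 = 24.9375, running total 291.94
Total 291.94.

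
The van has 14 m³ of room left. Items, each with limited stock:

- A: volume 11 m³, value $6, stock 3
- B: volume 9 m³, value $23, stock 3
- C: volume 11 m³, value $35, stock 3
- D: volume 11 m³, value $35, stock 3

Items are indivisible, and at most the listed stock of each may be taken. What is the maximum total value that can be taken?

$35

Top feasible selections:
- 1×D: volume 11, value 35
- 1×C: volume 11, value 35
Best: $35.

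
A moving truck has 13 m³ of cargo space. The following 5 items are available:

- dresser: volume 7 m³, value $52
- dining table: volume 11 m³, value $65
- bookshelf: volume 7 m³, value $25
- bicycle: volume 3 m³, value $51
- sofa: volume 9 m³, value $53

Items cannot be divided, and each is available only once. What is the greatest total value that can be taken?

Check high-value combinations within 13 m³:
- bicycle+sofa: volume 3+9=12, value 51+53=104
- dresser+bicycle: volume 7+3=10, value 52+51=103
- bookshelf+bicycle: volume 7+3=10, value 25+51=76
- dining table: volume 11, value 65
Best: $104.

$104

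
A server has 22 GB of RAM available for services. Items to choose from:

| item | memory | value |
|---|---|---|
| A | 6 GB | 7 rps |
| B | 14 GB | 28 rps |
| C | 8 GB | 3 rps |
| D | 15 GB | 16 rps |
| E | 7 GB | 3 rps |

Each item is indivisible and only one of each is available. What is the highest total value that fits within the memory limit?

Check high-value combinations within 22 GB:
- A+B: memory 6+14=20, value 7+28=35
- B+E: memory 14+7=21, value 28+3=31
- B+C: memory 14+8=22, value 28+3=31
Best: 35 rps.

35 rps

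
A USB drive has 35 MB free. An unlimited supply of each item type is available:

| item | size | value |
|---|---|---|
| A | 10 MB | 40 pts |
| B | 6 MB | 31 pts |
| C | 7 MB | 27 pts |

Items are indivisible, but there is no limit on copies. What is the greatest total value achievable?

164 pts

Best value-per-unit is B at 31/6; filling with it alone gives 5×31 = 155.
Optimal mix: 1×A + 4×B → size 34, value 164.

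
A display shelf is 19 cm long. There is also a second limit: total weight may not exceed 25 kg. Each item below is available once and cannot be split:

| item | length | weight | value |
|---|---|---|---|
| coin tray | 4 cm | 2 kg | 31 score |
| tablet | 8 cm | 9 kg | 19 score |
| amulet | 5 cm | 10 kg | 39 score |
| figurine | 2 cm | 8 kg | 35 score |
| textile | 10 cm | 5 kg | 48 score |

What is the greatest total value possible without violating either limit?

122 score

Feasible sets respecting both limits:
- amulet+figurine+textile: length 17, weight 23, value 122
- coin tray+amulet+textile: length 19, weight 17, value 118
- coin tray+figurine+textile: length 16, weight 15, value 114
Best: 122 score.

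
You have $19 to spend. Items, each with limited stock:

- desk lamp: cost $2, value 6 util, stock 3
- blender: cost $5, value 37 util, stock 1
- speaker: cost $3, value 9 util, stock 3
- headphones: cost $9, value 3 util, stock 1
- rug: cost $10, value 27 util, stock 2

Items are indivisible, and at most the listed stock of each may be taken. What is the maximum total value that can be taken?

76 util

Top feasible selections:
- 2×desk lamp + 1×blender + 3×speaker: cost 18, value 76
- 2×desk lamp + 1×blender + 1×rug: cost 19, value 76
- 3×desk lamp + 1×blender + 2×speaker: cost 17, value 73
Best: 76 util.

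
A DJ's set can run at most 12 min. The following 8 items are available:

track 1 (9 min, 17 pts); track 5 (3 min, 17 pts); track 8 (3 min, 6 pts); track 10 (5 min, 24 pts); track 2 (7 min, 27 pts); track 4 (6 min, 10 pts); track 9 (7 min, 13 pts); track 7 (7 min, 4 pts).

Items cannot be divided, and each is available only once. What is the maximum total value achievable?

51 pts

Check high-value combinations within 12 min:
- track 10+track 2: duration 5+7=12, value 24+27=51
- track 5+track 8+track 10: duration 3+3+5=11, value 17+6+24=47
- track 5+track 2: duration 3+7=10, value 17+27=44
Best: 51 pts.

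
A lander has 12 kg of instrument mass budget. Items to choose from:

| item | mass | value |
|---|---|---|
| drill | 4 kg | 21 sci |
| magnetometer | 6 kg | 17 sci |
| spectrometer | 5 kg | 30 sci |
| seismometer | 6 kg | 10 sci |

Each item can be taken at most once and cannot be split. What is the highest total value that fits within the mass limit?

Check high-value combinations within 12 kg:
- drill+spectrometer: mass 4+5=9, value 21+30=51
- magnetometer+spectrometer: mass 6+5=11, value 17+30=47
- spectrometer+seismometer: mass 5+6=11, value 30+10=40
Best: 51 sci.

51 sci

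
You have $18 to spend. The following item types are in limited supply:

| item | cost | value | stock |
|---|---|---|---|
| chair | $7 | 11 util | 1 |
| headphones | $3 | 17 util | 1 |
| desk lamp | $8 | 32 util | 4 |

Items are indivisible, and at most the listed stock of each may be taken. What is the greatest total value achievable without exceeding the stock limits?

Top feasible selections:
- 2×desk lamp: cost 16, value 64
- 1×chair + 1×headphones + 1×desk lamp: cost 18, value 60
- 1×headphones + 1×desk lamp: cost 11, value 49
Best: 64 util.

64 util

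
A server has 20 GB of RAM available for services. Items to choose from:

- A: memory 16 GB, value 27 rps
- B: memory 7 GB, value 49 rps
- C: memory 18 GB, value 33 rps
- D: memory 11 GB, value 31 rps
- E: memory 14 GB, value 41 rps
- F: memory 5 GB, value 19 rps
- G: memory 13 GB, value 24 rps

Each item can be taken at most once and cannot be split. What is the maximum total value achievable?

80 rps

Check high-value combinations within 20 GB:
- B+D: memory 7+11=18, value 49+31=80
- B+G: memory 7+13=20, value 49+24=73
- B+F: memory 7+5=12, value 49+19=68
Best: 80 rps.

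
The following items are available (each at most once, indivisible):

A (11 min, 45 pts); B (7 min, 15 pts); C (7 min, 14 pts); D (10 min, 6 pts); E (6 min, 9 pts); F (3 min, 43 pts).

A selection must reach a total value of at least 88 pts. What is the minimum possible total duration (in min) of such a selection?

Subsets with value ≥ 88, sorted by total duration:
- A+F: duration 14, value 88
- A+E+F: duration 20, value 97
Minimum duration: 14 min.

14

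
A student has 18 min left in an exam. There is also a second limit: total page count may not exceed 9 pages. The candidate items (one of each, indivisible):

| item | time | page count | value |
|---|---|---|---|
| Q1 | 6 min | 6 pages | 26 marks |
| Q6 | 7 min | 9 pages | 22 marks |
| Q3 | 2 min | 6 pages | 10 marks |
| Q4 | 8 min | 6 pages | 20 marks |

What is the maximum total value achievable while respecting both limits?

Feasible sets respecting both limits:
- Q1: time 6, page count 6, value 26
- Q6: time 7, page count 9, value 22
- Q4: time 8, page count 6, value 20
- Q3: time 2, page count 6, value 10
Best: 26 marks.

26 marks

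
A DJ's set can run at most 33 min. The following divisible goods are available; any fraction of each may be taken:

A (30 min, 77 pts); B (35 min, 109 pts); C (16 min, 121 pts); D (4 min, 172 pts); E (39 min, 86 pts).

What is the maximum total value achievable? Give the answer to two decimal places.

333.49

Take in order of value per unit:
- D (172/4 per unit): all 4 → value 172, running total 172.00
- C (121/16 per unit): all 16 → value 121, running total 293.00
- B (109/35 per unit): 13 of 35 → value 13×109/35 = 40.4857, running total 333.49
Total 333.49.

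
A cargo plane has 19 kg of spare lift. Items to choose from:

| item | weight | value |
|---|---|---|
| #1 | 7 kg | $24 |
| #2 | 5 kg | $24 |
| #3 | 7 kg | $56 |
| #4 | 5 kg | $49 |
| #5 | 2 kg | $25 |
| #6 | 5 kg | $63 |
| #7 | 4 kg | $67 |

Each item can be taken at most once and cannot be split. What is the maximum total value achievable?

$211

Check high-value combinations within 19 kg:
- #3+#5+#6+#7: weight 7+2+5+4=18, value 56+25+63+67=211
- #4+#5+#6+#7: weight 5+2+5+4=16, value 49+25+63+67=204
- #2+#4+#6+#7: weight 5+5+5+4=19, value 24+49+63+67=203
Best: $211.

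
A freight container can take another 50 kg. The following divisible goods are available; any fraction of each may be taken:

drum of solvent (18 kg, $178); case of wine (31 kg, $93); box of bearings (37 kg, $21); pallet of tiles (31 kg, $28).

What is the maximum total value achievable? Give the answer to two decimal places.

271.90

Take in order of value per unit:
- drum of solvent (178/18 per unit): all 18 → value 178, running total 178.00
- case of wine (93/31 per unit): all 31 → value 93, running total 271.00
- pallet of tiles (28/31 per unit): 1 of 31 → value 1×28/31 = 0.9032, running total 271.90
Total 271.90.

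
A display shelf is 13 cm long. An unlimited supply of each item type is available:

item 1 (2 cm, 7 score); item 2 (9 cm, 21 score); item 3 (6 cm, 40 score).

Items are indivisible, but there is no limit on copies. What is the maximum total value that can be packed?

80 score

Best value-per-unit is item 3 at 40/6, and filling with it alone uses length 2×6=12. No mix of the others beats 2×40 = 80.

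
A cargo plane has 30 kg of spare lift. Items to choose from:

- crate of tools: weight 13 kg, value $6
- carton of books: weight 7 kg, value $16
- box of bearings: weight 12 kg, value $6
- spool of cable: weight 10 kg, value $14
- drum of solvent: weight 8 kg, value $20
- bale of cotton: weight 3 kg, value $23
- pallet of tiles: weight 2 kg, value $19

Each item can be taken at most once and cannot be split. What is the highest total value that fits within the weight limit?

Check high-value combinations within 30 kg:
- carton of books+spool of cable+drum of solvent+bale of cotton+pallet of tiles: weight 7+10+8+3+2=30, value 16+14+20+23+19=92
- carton of books+drum of solvent+bale of cotton+pallet of tiles: weight 7+8+3+2=20, value 16+20+23+19=78
- spool of cable+drum of solvent+bale of cotton+pallet of tiles: weight 10+8+3+2=23, value 14+20+23+19=76
- carton of books+spool of cable+drum of solvent+bale of cotton: weight 7+10+8+3=28, value 16+14+20+23=73
Best: $92.

$92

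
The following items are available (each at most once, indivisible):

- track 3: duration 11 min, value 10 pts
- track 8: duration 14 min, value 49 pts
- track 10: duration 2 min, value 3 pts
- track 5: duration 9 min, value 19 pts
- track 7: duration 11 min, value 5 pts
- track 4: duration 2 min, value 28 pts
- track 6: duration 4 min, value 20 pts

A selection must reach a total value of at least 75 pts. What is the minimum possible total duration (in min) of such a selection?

16

Subsets with value ≥ 75, sorted by total duration:
- track 8+track 4: duration 16, value 77
- track 8+track 10+track 4: duration 18, value 80
Minimum duration: 16 min.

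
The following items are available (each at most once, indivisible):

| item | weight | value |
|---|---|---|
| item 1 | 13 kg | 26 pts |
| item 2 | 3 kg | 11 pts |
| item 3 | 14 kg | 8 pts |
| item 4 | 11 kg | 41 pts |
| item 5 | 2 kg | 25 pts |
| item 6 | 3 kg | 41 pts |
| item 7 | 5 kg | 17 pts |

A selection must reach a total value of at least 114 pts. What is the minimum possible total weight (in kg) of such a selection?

19

Subsets with value ≥ 114, sorted by total weight:
- item 2+item 4+item 5+item 6: weight 19, value 118
- item 4+item 5+item 6+item 7: weight 21, value 124
- item 2+item 4+item 5+item 6+item 7: weight 24, value 135
- item 1+item 2+item 5+item 6+item 7: weight 26, value 120
Minimum weight: 19 kg.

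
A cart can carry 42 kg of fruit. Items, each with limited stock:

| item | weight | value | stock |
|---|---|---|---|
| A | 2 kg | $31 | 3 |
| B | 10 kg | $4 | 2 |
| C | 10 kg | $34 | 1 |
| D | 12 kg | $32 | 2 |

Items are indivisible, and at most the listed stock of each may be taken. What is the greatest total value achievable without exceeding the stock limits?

$191

Best selections within weight 42 and stock limits:
- 3×A + 1×C + 2×D: weight 40, value 191
- 3×A + 1×B + 1×C + 1×D: weight 38, value 163
Best: $191.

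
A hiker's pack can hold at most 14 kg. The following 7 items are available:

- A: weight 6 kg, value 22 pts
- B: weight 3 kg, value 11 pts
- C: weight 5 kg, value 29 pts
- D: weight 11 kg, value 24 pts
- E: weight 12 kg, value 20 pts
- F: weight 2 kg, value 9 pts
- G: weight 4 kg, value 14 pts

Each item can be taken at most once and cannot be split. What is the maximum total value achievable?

Check high-value combinations within 14 kg:
- B+C+F+G: weight 3+5+2+4=14, value 11+29+9+14=63
- A+B+C: weight 6+3+5=14, value 22+11+29=62
- A+C+F: weight 6+5+2=13, value 22+29+9=60
Best: 63 pts.

63 pts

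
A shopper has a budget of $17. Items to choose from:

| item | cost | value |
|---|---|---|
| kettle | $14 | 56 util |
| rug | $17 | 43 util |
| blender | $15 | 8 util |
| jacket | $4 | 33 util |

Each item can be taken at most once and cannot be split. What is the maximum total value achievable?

This is a 0/1 knapsack; check combinations near the capacity.
- kettle: cost 14, value 56
- rug: cost 17, value 43
- jacket: cost 4, value 33
- blender: cost 15, value 8
Best: 56 util.

56 util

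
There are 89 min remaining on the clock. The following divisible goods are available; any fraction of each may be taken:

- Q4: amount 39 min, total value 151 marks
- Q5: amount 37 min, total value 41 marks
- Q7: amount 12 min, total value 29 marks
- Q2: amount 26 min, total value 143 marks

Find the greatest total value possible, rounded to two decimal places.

Take in order of value per unit:
- Q2 (143/26 per unit): all 26 → value 143, running total 143.00
- Q4 (151/39 per unit): all 39 → value 151, running total 294.00
- Q7 (29/12 per unit): all 12 → value 29, running total 323.00
- Q5 (41/37 per unit): 12 of 37 → value 12×41/37 = 13.2973, running total 336.30
Total 336.30.

336.30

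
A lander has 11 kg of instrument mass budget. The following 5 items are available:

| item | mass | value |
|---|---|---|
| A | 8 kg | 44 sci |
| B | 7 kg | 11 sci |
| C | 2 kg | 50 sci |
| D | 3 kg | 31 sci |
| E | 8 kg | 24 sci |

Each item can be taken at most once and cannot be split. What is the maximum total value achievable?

94 sci

Check high-value combinations within 11 kg:
- A+C: mass 8+2=10, value 44+50=94
- C+D: mass 2+3=5, value 50+31=81
- A+D: mass 8+3=11, value 44+31=75
- C+E: mass 2+8=10, value 50+24=74
- B+C: mass 7+2=9, value 11+50=61
Best: 94 sci.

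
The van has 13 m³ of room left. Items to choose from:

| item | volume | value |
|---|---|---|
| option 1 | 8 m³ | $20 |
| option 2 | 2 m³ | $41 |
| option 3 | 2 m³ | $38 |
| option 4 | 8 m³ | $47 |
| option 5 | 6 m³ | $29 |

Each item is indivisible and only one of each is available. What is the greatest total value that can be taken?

This is a 0/1 knapsack; check combinations near the capacity.
- option 2+option 3+option 4: volume 2+2+8=12, value 41+38+47=126
- option 2+option 3+option 5: volume 2+2+6=10, value 41+38+29=108
- option 1+option 2+option 3: volume 8+2+2=12, value 20+41+38=99
- option 2+option 4: volume 2+8=10, value 41+47=88
- option 3+option 4: volume 2+8=10, value 38+47=85
Best: $126.

$126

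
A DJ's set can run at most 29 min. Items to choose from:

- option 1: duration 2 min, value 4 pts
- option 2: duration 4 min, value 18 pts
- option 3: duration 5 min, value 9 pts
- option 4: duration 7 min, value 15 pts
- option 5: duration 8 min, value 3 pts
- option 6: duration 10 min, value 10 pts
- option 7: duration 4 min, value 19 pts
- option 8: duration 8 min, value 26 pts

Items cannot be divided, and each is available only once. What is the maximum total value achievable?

This is a 0/1 knapsack; check combinations near the capacity.
- option 2+option 3+option 4+option 7+option 8: duration 4+5+7+4+8=28, value 18+9+15+19+26=87
- option 1+option 2+option 4+option 7+option 8: duration 2+4+7+4+8=25, value 4+18+15+19+26=82
- option 2+option 4+option 7+option 8: duration 4+7+4+8=23, value 18+15+19+26=78
Best: 87 pts.

87 pts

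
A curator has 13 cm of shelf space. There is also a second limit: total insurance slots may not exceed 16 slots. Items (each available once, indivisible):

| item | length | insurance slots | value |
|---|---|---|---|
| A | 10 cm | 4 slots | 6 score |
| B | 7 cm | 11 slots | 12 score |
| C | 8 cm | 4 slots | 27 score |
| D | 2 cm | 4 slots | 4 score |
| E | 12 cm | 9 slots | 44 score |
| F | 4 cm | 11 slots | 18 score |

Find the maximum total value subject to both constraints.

Feasible sets respecting both limits:
- C+F: length 12, insurance slots 15, value 45
- E: length 12, insurance slots 9, value 44
- C+D: length 10, insurance slots 8, value 31
Best: 45 score.

45 score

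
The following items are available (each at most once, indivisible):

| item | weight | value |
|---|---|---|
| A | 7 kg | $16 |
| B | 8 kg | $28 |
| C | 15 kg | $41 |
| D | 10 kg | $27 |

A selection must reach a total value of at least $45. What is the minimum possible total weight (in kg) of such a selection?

Subsets with value ≥ 45, sorted by total weight:
- B+D: weight 18, value 55
- A+C: weight 22, value 57
Minimum weight: 18 kg.

18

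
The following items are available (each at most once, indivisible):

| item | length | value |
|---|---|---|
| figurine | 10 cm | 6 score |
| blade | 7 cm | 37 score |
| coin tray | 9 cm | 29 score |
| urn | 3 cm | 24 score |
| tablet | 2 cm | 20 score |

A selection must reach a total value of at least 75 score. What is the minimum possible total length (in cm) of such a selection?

12

Subsets with value ≥ 75, sorted by total length:
- blade+urn+tablet: length 12, value 81
- blade+coin tray+tablet: length 18, value 86
- blade+coin tray+urn: length 19, value 90
Minimum length: 12 cm.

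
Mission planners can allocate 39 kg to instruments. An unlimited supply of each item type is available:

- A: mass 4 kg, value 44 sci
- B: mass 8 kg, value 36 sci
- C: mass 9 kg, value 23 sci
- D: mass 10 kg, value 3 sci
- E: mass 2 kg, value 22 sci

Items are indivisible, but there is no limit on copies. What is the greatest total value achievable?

Best value-per-unit is A at 44/4; filling with it alone gives 9×44 = 396.
Optimal mix: 9×A + 1×E → mass 38, value 418.

418 sci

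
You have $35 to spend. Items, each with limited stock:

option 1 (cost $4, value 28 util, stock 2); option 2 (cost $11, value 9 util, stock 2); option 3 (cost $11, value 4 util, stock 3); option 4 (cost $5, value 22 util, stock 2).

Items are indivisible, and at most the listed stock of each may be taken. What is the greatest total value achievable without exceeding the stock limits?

109 util

Top feasible selections:
- 2×option 1 + 1×option 2 + 2×option 4: cost 29, value 109
- 2×option 1 + 1×option 3 + 2×option 4: cost 29, value 104
Best: 109 util.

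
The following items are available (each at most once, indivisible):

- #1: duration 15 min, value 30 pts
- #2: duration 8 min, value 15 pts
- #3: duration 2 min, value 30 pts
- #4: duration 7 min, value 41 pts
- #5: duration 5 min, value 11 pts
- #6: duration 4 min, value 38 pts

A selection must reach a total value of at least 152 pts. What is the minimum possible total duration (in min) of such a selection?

36

Subsets with value ≥ 152, sorted by total duration:
- #1+#2+#3+#4+#6: duration 36, value 154
- #1+#2+#3+#4+#5+#6: duration 41, value 165
Minimum duration: 36 min.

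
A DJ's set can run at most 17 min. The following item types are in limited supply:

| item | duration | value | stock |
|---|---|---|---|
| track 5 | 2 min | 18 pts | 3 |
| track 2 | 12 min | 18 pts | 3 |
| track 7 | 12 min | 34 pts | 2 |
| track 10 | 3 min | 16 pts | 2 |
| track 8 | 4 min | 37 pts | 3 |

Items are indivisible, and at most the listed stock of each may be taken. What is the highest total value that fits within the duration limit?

147 pts

Best selections within duration 17 and stock limits:
- 2×track 5 + 3×track 8: duration 16, value 147
- 1×track 5 + 1×track 10 + 3×track 8: duration 17, value 145
Best: 147 pts.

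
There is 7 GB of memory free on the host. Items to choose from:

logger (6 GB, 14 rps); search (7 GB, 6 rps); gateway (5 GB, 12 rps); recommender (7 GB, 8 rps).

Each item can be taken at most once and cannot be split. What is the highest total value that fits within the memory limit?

Check high-value combinations within 7 GB:
- logger: memory 6, value 14
- gateway: memory 5, value 12
- recommender: memory 7, value 8
- search: memory 7, value 6
Best: 14 rps.

14 rps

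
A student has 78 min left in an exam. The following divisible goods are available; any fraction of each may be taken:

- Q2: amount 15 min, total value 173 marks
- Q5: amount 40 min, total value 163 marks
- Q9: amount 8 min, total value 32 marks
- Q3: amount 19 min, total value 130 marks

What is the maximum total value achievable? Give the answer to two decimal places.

482.00

Take in order of value per unit:
- Q2 (173/15 per unit): all 15 → value 173, running total 173.00
- Q3 (130/19 per unit): all 19 → value 130, running total 303.00
- Q5 (163/40 per unit): all 40 → value 163, running total 466.00
- Q9 (32/8 per unit): 4 of 8 → value 4×32/8 = 16.0000, running total 482.00
Total 482.00.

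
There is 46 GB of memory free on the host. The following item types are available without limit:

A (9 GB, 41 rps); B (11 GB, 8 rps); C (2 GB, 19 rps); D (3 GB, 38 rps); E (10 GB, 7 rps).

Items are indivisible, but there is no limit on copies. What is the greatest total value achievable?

Best value-per-unit is D at 38/3; filling with it alone gives 15×38 = 570.
Optimal mix: 2×C + 14×D → memory 46, value 570.

570 rps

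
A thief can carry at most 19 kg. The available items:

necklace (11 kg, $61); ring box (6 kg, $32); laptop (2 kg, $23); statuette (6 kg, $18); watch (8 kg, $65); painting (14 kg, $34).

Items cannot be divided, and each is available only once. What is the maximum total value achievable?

$126

This is a 0/1 knapsack; check combinations near the capacity.
- necklace+watch: weight 11+8=19, value 61+65=126
- ring box+laptop+watch: weight 6+2+8=16, value 32+23+65=120
- necklace+ring box+laptop: weight 11+6+2=19, value 61+32+23=116
- laptop+statuette+watch: weight 2+6+8=16, value 23+18+65=106
Best: $126.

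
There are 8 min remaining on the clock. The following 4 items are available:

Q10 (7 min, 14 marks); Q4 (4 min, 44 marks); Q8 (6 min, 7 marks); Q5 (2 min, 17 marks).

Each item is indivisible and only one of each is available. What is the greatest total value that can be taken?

This is a 0/1 knapsack; check combinations near the capacity.
- Q4+Q5: time 4+2=6, value 44+17=61
- Q4: time 4, value 44
- Q8+Q5: time 6+2=8, value 7+17=24
- Q5: time 2, value 17
Best: 61 marks.

61 marks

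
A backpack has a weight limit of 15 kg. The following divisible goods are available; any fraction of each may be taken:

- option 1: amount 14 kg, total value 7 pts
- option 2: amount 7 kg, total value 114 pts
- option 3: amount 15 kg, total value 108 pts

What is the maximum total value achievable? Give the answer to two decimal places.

Take in order of value per unit:
- option 2 (114/7 per unit): all 7 → value 114, running total 114.00
- option 3 (108/15 per unit): 8 of 15 → value 8×108/15 = 57.6000, running total 171.60
Total 171.60.

171.60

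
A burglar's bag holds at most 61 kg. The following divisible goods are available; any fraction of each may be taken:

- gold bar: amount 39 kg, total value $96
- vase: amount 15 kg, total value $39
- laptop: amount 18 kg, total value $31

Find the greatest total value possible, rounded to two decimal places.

Take in order of value per unit:
- vase (39/15 per unit): all 15 → value 39, running total 39.00
- gold bar (96/39 per unit): all 39 → value 96, running total 135.00
- laptop (31/18 per unit): 7 of 18 → value 7×31/18 = 12.0556, running total 147.06
Total 147.06.

147.06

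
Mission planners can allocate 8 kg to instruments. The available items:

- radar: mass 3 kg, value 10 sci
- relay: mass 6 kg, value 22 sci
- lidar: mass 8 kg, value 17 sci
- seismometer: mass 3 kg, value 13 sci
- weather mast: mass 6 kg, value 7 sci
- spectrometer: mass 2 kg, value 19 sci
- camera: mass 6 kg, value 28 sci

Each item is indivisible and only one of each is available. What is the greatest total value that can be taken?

47 sci

Check high-value combinations within 8 kg:
- spectrometer+camera: mass 2+6=8, value 19+28=47
- radar+seismometer+spectrometer: mass 3+3+2=8, value 10+13+19=42
- relay+spectrometer: mass 6+2=8, value 22+19=41
- seismometer+spectrometer: mass 3+2=5, value 13+19=32
Best: 47 sci.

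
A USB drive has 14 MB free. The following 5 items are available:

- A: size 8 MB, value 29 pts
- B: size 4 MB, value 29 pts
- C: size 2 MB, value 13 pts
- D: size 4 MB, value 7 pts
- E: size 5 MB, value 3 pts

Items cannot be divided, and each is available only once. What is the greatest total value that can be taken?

71 pts

This is a 0/1 knapsack; check combinations near the capacity.
- A+B+C: size 8+4+2=14, value 29+29+13=71
- A+B: size 8+4=12, value 29+29=58
- B+C+D: size 4+2+4=10, value 29+13+7=49
- A+C+D: size 8+2+4=14, value 29+13+7=49
- B+C+E: size 4+2+5=11, value 29+13+3=45
Best: 71 pts.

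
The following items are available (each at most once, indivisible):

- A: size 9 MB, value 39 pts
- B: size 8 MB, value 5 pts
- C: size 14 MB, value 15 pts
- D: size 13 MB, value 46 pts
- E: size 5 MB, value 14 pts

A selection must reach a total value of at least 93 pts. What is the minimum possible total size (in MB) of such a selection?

27

Subsets with value ≥ 93, sorted by total size:
- A+D+E: size 27, value 99
- A+B+D+E: size 35, value 104
- A+C+D: size 36, value 100
- A+C+D+E: size 41, value 114
Minimum size: 27 MB.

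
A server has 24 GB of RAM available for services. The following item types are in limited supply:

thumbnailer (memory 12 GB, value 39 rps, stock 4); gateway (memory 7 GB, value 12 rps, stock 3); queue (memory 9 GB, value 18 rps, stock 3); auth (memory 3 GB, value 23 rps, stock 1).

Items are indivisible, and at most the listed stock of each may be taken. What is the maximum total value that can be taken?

80 rps

Top feasible selections:
- 1×thumbnailer + 1×queue + 1×auth: memory 24, value 80
- 2×thumbnailer: memory 24, value 78
- 1×thumbnailer + 1×gateway + 1×auth: memory 22, value 74
- 1×thumbnailer + 1×auth: memory 15, value 62
Best: 80 rps.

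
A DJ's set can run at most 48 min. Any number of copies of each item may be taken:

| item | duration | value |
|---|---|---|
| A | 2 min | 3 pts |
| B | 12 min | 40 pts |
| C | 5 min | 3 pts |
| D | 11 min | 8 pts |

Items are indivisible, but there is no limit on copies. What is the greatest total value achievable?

160 pts

Best value-per-unit is B at 40/12, and filling with it alone uses duration 4×12=48. No mix of the others beats 4×40 = 160.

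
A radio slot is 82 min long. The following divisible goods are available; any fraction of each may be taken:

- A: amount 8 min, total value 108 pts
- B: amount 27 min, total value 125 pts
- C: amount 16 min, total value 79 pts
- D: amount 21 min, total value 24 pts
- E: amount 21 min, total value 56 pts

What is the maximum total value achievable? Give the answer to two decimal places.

Take in order of value per unit:
- A (108/8 per unit): all 8 → value 108, running total 108.00
- C (79/16 per unit): all 16 → value 79, running total 187.00
- B (125/27 per unit): all 27 → value 125, running total 312.00
- E (56/21 per unit): all 21 → value 56, running total 368.00
- D (24/21 per unit): 10 of 21 → value 10×24/21 = 11.4286, running total 379.43
Total 379.43.

379.43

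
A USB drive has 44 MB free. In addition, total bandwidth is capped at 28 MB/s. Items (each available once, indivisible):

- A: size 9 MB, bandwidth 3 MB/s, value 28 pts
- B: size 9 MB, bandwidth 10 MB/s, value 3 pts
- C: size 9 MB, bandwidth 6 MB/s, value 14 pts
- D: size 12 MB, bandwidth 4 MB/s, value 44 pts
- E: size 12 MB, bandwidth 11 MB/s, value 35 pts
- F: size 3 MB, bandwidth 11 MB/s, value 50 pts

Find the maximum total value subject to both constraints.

136 pts

Feasible sets respecting both limits:
- A+C+D+F: size 33, bandwidth 24, value 136
- D+E+F: size 27, bandwidth 26, value 129
- A+B+D+F: size 33, bandwidth 28, value 125
Best: 136 pts.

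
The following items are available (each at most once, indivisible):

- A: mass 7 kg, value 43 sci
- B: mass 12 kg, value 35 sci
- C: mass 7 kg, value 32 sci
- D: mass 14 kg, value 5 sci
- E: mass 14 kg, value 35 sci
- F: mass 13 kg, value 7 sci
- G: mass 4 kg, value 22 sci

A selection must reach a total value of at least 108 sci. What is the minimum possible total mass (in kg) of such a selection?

Subsets with value ≥ 108, sorted by total mass:
- A+B+C: mass 26, value 110
- A+C+E: mass 28, value 110
Minimum mass: 26 kg.

26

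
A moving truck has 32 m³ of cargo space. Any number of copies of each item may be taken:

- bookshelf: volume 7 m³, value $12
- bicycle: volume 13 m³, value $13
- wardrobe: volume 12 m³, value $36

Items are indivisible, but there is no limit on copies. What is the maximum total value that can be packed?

Best value-per-unit is wardrobe at 36/12; filling with it alone gives 2×36 = 72.
Optimal mix: 1×bookshelf + 2×wardrobe → volume 31, value 84.

$84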